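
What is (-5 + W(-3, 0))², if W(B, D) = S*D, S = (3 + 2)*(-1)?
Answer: 25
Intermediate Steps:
S = -5 (S = 5*(-1) = -5)
W(B, D) = -5*D
(-5 + W(-3, 0))² = (-5 - 5*0)² = (-5 + 0)² = (-5)² = 25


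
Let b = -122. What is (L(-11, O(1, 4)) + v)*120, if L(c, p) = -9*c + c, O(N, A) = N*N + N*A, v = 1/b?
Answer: 644100/61 ≈ 10559.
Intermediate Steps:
v = -1/122 (v = 1/(-122) = -1/122 ≈ -0.0081967)
O(N, A) = N² + A*N
L(c, p) = -8*c
(L(-11, O(1, 4)) + v)*120 = (-8*(-11) - 1/122)*120 = (88 - 1/122)*120 = (10735/122)*120 = 644100/61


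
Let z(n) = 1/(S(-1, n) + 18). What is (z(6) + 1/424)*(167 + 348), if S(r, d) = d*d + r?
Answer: 4635/424 ≈ 10.932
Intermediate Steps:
S(r, d) = r + d² (S(r, d) = d² + r = r + d²)
z(n) = 1/(17 + n²) (z(n) = 1/((-1 + n²) + 18) = 1/(17 + n²))
(z(6) + 1/424)*(167 + 348) = (1/(17 + 6²) + 1/424)*(167 + 348) = (1/(17 + 36) + 1/424)*515 = (1/53 + 1/424)*515 = (9/424)*515 = 4635/424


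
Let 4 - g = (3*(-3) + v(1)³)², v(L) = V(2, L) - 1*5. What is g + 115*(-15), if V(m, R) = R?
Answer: -7050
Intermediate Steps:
v(L) = -5 + L (v(L) = L - 1*5 = L - 5 = -5 + L)
g = -5325 (g = 4 - (3*(-3) + (-5 + 1)³)² = 4 - (-9 + (-4)³)² = 4 - (-9 - 64)² = 4 - 1*(-73)² = 4 - 1*5329 = 4 - 5329 = -5325)
g + 115*(-15) = -5325 + 115*(-15) = -5325 - 1725 = -7050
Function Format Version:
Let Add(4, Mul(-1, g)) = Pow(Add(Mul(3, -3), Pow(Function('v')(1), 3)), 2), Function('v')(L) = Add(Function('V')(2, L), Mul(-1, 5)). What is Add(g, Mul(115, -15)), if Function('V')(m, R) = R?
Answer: -7050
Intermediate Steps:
Function('v')(L) = Add(-5, L) (Function('v')(L) = Add(L, Mul(-1, 5)) = Add(L, -5) = Add(-5, L))
g = -5325 (g = Add(4, Mul(-1, Pow(Add(Mul(3, -3), Pow(Add(-5, 1), 3)), 2))) = Add(4, Mul(-1, Pow(Add(-9, Pow(-4, 3)), 2))) = Add(4, Mul(-1, Pow(Add(-9, -64), 2))) = Add(4, Mul(-1, Pow(-73, 2))) = Add(4, Mul(-1, 5329)) = Add(4, -5329) = -5325)
Add(g, Mul(115, -15)) = Add(-5325, Mul(115, -15)) = Add(-5325, -1725) = -7050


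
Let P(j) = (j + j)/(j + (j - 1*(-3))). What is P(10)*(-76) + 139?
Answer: 1677/23 ≈ 72.913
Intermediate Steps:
P(j) = 2*j/(3 + 2*j) (P(j) = (2*j)/(j + (j + 3)) = (2*j)/(j + (3 + j)) = (2*j)/(3 + 2*j) = 2*j/(3 + 2*j))
P(10)*(-76) + 139 = (2*10/(3 + 2*10))*(-76) + 139 = (2*10/(3 + 20))*(-76) + 139 = (2*10/23)*(-76) + 139 = (2*10*(1/23))*(-76) + 139 = (20/23)*(-76) + 139 = -1520/23 + 139 = 1677/23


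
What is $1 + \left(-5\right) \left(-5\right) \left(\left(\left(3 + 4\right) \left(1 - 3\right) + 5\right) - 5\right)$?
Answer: $-349$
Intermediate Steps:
$1 + \left(-5\right) \left(-5\right) \left(\left(\left(3 + 4\right) \left(1 - 3\right) + 5\right) - 5\right) = 1 + 25 \left(\left(7 \left(-2\right) + 5\right) - 5\right) = 1 + 25 \left(\left(-14 + 5\right) - 5\right) = 1 + 25 \left(-9 - 5\right) = 1 + 25 \left(-14\right) = 1 - 350 = -349$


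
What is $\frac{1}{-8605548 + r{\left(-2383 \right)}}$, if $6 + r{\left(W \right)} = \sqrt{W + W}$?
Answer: $- \frac{4302777}{37027779825841} - \frac{i \sqrt{4766}}{74055559651682} \approx -1.162 \cdot 10^{-7} - 9.3222 \cdot 10^{-13} i$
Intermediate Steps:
$r{\left(W \right)} = -6 + \sqrt{2} \sqrt{W}$ ($r{\left(W \right)} = -6 + \sqrt{W + W} = -6 + \sqrt{2 W} = -6 + \sqrt{2} \sqrt{W}$)
$\frac{1}{-8605548 + r{\left(-2383 \right)}} = \frac{1}{-8605548 - \left(6 - \sqrt{2} \sqrt{-2383}\right)} = \frac{1}{-8605548 - \left(6 - \sqrt{2} i \sqrt{2383}\right)} = \frac{1}{-8605548 - \left(6 - i \sqrt{4766}\right)} = \frac{1}{-8605554 + i \sqrt{4766}}$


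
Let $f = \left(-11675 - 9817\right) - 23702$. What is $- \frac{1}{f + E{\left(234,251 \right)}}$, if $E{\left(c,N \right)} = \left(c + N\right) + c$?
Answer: $\frac{1}{44475} \approx 2.2485 \cdot 10^{-5}$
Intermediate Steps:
$E{\left(c,N \right)} = N + 2 c$ ($E{\left(c,N \right)} = \left(N + c\right) + c = N + 2 c$)
$f = -45194$ ($f = -21492 - 23702 = -45194$)
$- \frac{1}{f + E{\left(234,251 \right)}} = - \frac{1}{-45194 + \left(251 + 2 \cdot 234\right)} = - \frac{1}{-45194 + \left(251 + 468\right)} = - \frac{1}{-45194 + 719} = - \frac{1}{-44475} = \left(-1\right) \left(- \frac{1}{44475}\right) = \frac{1}{44475}$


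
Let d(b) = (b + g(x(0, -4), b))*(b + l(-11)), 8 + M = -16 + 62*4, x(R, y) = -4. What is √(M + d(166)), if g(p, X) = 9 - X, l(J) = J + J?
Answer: 4*√95 ≈ 38.987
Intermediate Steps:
l(J) = 2*J
M = 224 (M = -8 + (-16 + 62*4) = -8 + (-16 + 248) = -8 + 232 = 224)
d(b) = -198 + 9*b (d(b) = (b + (9 - b))*(b + 2*(-11)) = 9*(b - 22) = 9*(-22 + b) = -198 + 9*b)
√(M + d(166)) = √(224 + (-198 + 9*166)) = √(224 + (-198 + 1494)) = √(224 + 1296) = √1520 = 4*√95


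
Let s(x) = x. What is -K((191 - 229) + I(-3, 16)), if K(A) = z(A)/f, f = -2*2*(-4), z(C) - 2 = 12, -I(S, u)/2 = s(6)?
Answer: -7/8 ≈ -0.87500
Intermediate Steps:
I(S, u) = -12 (I(S, u) = -2*6 = -12)
z(C) = 14 (z(C) = 2 + 12 = 14)
f = 16 (f = -4*(-4) = 16)
K(A) = 7/8 (K(A) = 14/16 = 14*(1/16) = 7/8)
-K((191 - 229) + I(-3, 16)) = -1*7/8 = -7/8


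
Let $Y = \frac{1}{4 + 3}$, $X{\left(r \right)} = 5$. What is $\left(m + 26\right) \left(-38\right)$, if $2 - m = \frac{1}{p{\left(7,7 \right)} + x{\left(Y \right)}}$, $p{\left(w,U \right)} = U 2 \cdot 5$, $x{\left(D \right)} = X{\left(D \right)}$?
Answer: $- \frac{79762}{75} \approx -1063.5$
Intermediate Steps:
$Y = \frac{1}{7} \approx 0.14286$
$x{\left(D \right)} = 5$
$p{\left(w,U \right)} = 10 U$ ($p{\left(w,U \right)} = 2 U 5 = 10 U$)
$m = \frac{149}{75}$ ($m = 2 - \frac{1}{10 \cdot 7 + 5} = 2 - \frac{1}{70 + 5} = 2 - \frac{1}{75} = \frac{149}{75} \approx 1.9867$)
$\left(m + 26\right) \left(-38\right) = \left(\frac{149}{75} + 26\right) \left(-38\right) = \frac{2099}{75} \left(-38\right) = - \frac{79762}{75}$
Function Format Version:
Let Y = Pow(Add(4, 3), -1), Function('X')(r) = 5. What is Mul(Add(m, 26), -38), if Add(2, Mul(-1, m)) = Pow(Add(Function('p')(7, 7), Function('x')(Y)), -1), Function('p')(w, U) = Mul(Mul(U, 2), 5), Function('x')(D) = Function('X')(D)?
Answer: Rational(-79762, 75) ≈ -1063.5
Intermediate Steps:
Y = Rational(1, 7) (Y = Pow(7, -1) = Rational(1, 7) ≈ 0.14286)
Function('x')(D) = 5
Function('p')(w, U) = Mul(10, U) (Function('p')(w, U) = Mul(Mul(2, U), 5) = Mul(10, U))
m = Rational(149, 75) (m = Add(2, Mul(-1, Pow(Add(Mul(10, 7), 5), -1))) = Add(2, Mul(-1, Pow(Add(70, 5), -1))) = Add(2, Mul(-1, Pow(75, -1))) = Add(2, Mul(-1, Rational(1, 75))) = Add(2, Rational(-1, 75)) = Rational(149, 75) ≈ 1.9867)
Mul(Add(m, 26), -38) = Mul(Add(Rational(149, 75), 26), -38) = Mul(Rational(2099, 75), -38) = Rational(-79762, 75)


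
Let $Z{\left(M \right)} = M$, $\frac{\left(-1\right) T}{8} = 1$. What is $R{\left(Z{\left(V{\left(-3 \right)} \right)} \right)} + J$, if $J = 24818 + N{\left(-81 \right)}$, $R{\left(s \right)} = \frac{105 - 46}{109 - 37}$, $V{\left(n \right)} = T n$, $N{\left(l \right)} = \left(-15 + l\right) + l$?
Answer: $\frac{1774211}{72} \approx 24642.0$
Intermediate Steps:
$N{\left(l \right)} = -15 + 2 l$
$T = -8$ ($T = \left(-8\right) 1 = -8$)
$V{\left(n \right)} = - 8 n$
$R{\left(s \right)} = \frac{59}{72}$
$J = 24641$ ($J = 24818 + \left(-15 + 2 \left(-81\right)\right) = 24818 - 177 = 24641$)
$R{\left(Z{\left(V{\left(-3 \right)} \right)} \right)} + J = \frac{59}{72} + 24641 = \frac{1774211}{72}$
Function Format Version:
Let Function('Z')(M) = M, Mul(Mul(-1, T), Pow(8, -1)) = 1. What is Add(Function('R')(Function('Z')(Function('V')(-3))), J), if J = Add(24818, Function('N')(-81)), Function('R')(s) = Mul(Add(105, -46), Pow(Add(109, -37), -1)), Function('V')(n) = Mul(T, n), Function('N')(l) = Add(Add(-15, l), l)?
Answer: Rational(1774211, 72) ≈ 24642.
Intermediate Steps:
Function('N')(l) = Add(-15, Mul(2, l))
T = -8 (T = Mul(-8, 1) = -8)
Function('V')(n) = Mul(-8, n)
Function('R')(s) = Rational(59, 72) (Function('R')(s) = Mul(59, Pow(72, -1)) = Mul(59, Rational(1, 72)) = Rational(59, 72))
J = 24641 (J = Add(24818, Add(-15, Mul(2, -81))) = Add(24818, Add(-15, -162)) = Add(24818, -177) = 24641)
Add(Function('R')(Function('Z')(Function('V')(-3))), J) = Add(Rational(59, 72), 24641) = Rational(1774211, 72)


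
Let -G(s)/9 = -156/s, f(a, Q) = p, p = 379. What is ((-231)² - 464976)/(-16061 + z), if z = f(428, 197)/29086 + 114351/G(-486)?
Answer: 77819520285/10520003804 ≈ 7.3973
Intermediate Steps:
f(a, Q) = 379
G(s) = 1404/s (G(s) = -(-1404)/s = 1404/s)
z = -7483527205/189059 (z = 379/29086 + 114351/((1404/(-486))) = 379*(1/29086) + 114351/((1404*(-1/486))) = 379/29086 + 114351/(-26/9) = 379/29086 + 114351*(-9/26) = 379/29086 - 1029159/26 = -7483527205/189059 ≈ -39583.)
((-231)² - 464976)/(-16061 + z) = ((-231)² - 464976)/(-16061 - 7483527205/189059) = (53361 - 464976)/(-10520003804/189059) = -411615*(-189059/10520003804) = 77819520285/10520003804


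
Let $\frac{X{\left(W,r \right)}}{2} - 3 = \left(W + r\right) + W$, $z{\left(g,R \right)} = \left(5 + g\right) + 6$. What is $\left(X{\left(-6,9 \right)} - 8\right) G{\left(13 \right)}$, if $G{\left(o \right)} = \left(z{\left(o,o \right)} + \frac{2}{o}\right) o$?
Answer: $-2512$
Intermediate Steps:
$z{\left(g,R \right)} = 11 + g$
$X{\left(W,r \right)} = 6 + 2 r + 4 W$ ($X{\left(W,r \right)} = 6 + 2 \left(\left(W + r\right) + W\right) = 6 + 2 \left(r + 2 W\right) = 6 + \left(2 r + 4 W\right) = 6 + 2 r + 4 W$)
$G{\left(o \right)} = o \left(11 + o + \frac{2}{o}\right)$ ($G{\left(o \right)} = \left(\left(11 + o\right) + \frac{2}{o}\right) o = \left(11 + o + \frac{2}{o}\right) o = o \left(11 + o + \frac{2}{o}\right)$)
$\left(X{\left(-6,9 \right)} - 8\right) G{\left(13 \right)} = \left(\left(6 + 2 \cdot 9 + 4 \left(-6\right)\right) - 8\right) \left(2 + 13 \left(11 + 13\right)\right) = \left(\left(6 + 18 - 24\right) - 8\right) \left(2 + 13 \cdot 24\right) = \left(0 - 8\right) \left(2 + 312\right) = \left(-8\right) 314 = -2512$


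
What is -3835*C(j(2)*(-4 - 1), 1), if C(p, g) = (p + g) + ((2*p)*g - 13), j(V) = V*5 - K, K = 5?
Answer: 333645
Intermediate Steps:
j(V) = -5 + 5*V (j(V) = V*5 - 1*5 = 5*V - 5 = -5 + 5*V)
C(p, g) = -13 + g + p + 2*g*p (C(p, g) = (g + p) + (2*g*p - 13) = (g + p) + (-13 + 2*g*p) = -13 + g + p + 2*g*p)
-3835*C(j(2)*(-4 - 1), 1) = -3835*(-13 + 1 + (-5 + 5*2)*(-4 - 1) + 2*1*((-5 + 5*2)*(-4 - 1))) = -3835*(-13 + 1 + (-5 + 10)*(-5) + 2*1*((-5 + 10)*(-5))) = -3835*(-13 + 1 + 5*(-5) + 2*1*(5*(-5))) = -3835*(-13 + 1 - 25 + 2*1*(-25)) = -3835*(-13 + 1 - 25 - 50) = -3835*(-87) = 333645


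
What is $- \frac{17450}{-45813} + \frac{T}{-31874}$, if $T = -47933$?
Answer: $\frac{2752155829}{1460243562} \approx 1.8847$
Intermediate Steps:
$- \frac{17450}{-45813} + \frac{T}{-31874} = - \frac{17450}{-45813} - \frac{47933}{-31874} = \left(-17450\right) \left(- \frac{1}{45813}\right) - - \frac{47933}{31874} = \frac{17450}{45813} + \frac{47933}{31874} = \frac{2752155829}{1460243562}$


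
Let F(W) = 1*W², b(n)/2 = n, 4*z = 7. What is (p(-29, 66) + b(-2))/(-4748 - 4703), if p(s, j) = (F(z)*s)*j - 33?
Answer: 47189/75608 ≈ 0.62413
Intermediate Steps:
z = 7/4 (z = (¼)*7 = 7/4 ≈ 1.7500)
b(n) = 2*n
F(W) = W²
p(s, j) = -33 + 49*j*s/16 (p(s, j) = ((7/4)²*s)*j - 33 = (49*s/16)*j - 33 = 49*j*s/16 - 33 = -33 + 49*j*s/16)
(p(-29, 66) + b(-2))/(-4748 - 4703) = ((-33 + (49/16)*66*(-29)) + 2*(-2))/(-4748 - 4703) = ((-33 - 46893/8) - 4)/(-9451) = (-47157/8 - 4)*(-1/9451) = -47189/8*(-1/9451) = 47189/75608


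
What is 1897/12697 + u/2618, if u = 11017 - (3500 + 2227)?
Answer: 36066738/16620373 ≈ 2.1700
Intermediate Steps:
u = 5290 (u = 11017 - 1*5727 = 11017 - 5727 = 5290)
1897/12697 + u/2618 = 1897/12697 + 5290/2618 = 1897*(1/12697) + 5290*(1/2618) = 1897/12697 + 2645/1309 = 36066738/16620373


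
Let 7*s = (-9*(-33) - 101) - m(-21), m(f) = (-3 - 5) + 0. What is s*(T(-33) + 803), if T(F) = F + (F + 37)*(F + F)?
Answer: 103224/7 ≈ 14746.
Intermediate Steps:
T(F) = F + 2*F*(37 + F) (T(F) = F + (37 + F)*(2*F) = F + 2*F*(37 + F))
m(f) = -8 (m(f) = -8 + 0 = -8)
s = 204/7 (s = ((-9*(-33) - 101) - 1*(-8))/7 = ((297 - 101) + 8)/7 = (196 + 8)/7 = (⅐)*204 = 204/7 ≈ 29.143)
s*(T(-33) + 803) = 204*(-33*(75 + 2*(-33)) + 803)/7 = 204*(-33*(75 - 66) + 803)/7 = 204*(-33*9 + 803)/7 = 204*(-297 + 803)/7 = (204/7)*506 = 103224/7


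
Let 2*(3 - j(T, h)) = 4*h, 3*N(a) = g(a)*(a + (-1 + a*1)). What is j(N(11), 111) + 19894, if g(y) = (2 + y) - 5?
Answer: 19675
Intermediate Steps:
g(y) = -3 + y
N(a) = (-1 + 2*a)*(-3 + a)/3 (N(a) = ((-3 + a)*(a + (-1 + a*1)))/3 = ((-3 + a)*(a + (-1 + a)))/3 = ((-3 + a)*(-1 + 2*a))/3 = ((-1 + 2*a)*(-3 + a))/3 = (-1 + 2*a)*(-3 + a)/3)
j(T, h) = 3 - 2*h
j(N(11), 111) + 19894 = (3 - 2*111) + 19894 = (3 - 222) + 19894 = -219 + 19894 = 19675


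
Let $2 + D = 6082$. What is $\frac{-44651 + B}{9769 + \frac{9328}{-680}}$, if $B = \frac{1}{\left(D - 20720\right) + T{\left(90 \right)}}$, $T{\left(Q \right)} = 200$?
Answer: $- \frac{10960927497}{2394726712} \approx -4.5771$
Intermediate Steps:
$D = 6080$ ($D = -2 + 6082 = 6080$)
$B = - \frac{1}{14440}$ ($B = \frac{1}{\left(6080 - 20720\right) + 200} = \frac{1}{-14640 + 200} = \frac{1}{-14440} = - \frac{1}{14440} \approx -6.9252 \cdot 10^{-5}$)
$\frac{-44651 + B}{9769 + \frac{9328}{-680}} = \frac{-44651 - \frac{1}{14440}}{9769 + \frac{9328}{-680}} = - \frac{644760441}{14440 \left(9769 + 9328 \left(- \frac{1}{680}\right)\right)} = - \frac{644760441}{14440 \left(9769 - \frac{1166}{85}\right)} = - \frac{644760441}{14440 \cdot \frac{829199}{85}} = \left(- \frac{644760441}{14440}\right) \frac{85}{829199} = - \frac{10960927497}{2394726712}$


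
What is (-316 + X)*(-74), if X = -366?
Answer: 50468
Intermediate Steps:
(-316 + X)*(-74) = (-316 - 366)*(-74) = -682*(-74) = 50468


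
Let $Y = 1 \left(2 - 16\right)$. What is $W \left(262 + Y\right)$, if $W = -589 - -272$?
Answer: $-78616$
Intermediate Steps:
$W = -317$ ($W = -589 + 272 = -317$)
$Y = -14$ ($Y = 1 \left(-14\right) = -14$)
$W \left(262 + Y\right) = - 317 \left(262 - 14\right) = \left(-317\right) 248 = -78616$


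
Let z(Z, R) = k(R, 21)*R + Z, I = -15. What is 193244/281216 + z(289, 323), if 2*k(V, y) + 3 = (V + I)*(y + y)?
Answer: 146862889735/70304 ≈ 2.0890e+6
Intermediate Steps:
k(V, y) = -3/2 + y*(-15 + V) (k(V, y) = -3/2 + ((V - 15)*(y + y))/2 = -3/2 + ((-15 + V)*(2*y))/2 = -3/2 + (2*y*(-15 + V))/2 = -3/2 + y*(-15 + V))
z(Z, R) = Z + R*(-633/2 + 21*R) (z(Z, R) = (-3/2 - 15*21 + R*21)*R + Z = (-3/2 - 315 + 21*R)*R + Z = (-633/2 + 21*R)*R + Z = R*(-633/2 + 21*R) + Z = Z + R*(-633/2 + 21*R))
193244/281216 + z(289, 323) = 193244/281216 + (289 + 21*323² - 633/2*323) = 193244*(1/281216) + (289 + 21*104329 - 204459/2) = 48311/70304 + (289 + 2190909 - 204459/2) = 48311/70304 + 4177937/2 = 146862889735/70304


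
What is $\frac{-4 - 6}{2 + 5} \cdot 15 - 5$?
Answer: $- \frac{185}{7} \approx -26.429$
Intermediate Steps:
$\frac{-4 - 6}{2 + 5} \cdot 15 - 5 = - \frac{10}{7} \cdot 15 - 5 = \left(-10\right) \frac{1}{7} \cdot 15 - 5 = \left(- \frac{10}{7}\right) 15 - 5 = - \frac{150}{7} - 5 = - \frac{185}{7}$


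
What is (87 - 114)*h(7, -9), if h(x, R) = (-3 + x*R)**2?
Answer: -117612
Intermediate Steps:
h(x, R) = (-3 + R*x)**2
(87 - 114)*h(7, -9) = (87 - 114)*(-3 - 9*7)**2 = -27*(-3 - 63)**2 = -27*(-66)**2 = -27*4356 = -117612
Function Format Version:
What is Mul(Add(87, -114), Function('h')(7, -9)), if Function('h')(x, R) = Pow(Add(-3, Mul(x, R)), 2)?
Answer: -117612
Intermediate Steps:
Function('h')(x, R) = Pow(Add(-3, Mul(R, x)), 2)
Mul(Add(87, -114), Function('h')(7, -9)) = Mul(Add(87, -114), Pow(Add(-3, Mul(-9, 7)), 2)) = Mul(-27, Pow(Add(-3, -63), 2)) = Mul(-27, Pow(-66, 2)) = Mul(-27, 4356) = -117612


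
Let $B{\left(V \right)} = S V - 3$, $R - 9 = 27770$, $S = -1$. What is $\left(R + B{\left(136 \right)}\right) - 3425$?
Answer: $24215$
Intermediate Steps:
$R = 27779$ ($R = 9 + 27770 = 27779$)
$B{\left(V \right)} = -3 - V$ ($B{\left(V \right)} = - V - 3 = -3 - V$)
$\left(R + B{\left(136 \right)}\right) - 3425 = \left(27779 - 139\right) - 3425 = 27640 - 3425 = 24215$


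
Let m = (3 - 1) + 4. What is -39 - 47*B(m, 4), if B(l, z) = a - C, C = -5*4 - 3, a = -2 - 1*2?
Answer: -932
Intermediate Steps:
m = 6 (m = 2 + 4 = 6)
a = -4 (a = -2 - 2 = -4)
C = -23 (C = -20 - 3 = -23)
B(l, z) = 19 (B(l, z) = -4 - 1*(-23) = -4 + 23 = 19)
-39 - 47*B(m, 4) = -39 - 47*19 = -39 - 893 = -932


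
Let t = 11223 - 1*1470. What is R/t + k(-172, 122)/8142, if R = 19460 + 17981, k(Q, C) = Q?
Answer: 16842617/4411607 ≈ 3.8178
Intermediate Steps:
R = 37441
t = 9753 (t = 11223 - 1470 = 9753)
R/t + k(-172, 122)/8142 = 37441/9753 - 172/8142 = 37441*(1/9753) - 172*1/8142 = 37441/9753 - 86/4071 = 16842617/4411607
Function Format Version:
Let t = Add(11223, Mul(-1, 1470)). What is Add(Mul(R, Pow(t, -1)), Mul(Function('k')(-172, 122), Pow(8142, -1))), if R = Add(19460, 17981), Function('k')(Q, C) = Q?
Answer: Rational(16842617, 4411607) ≈ 3.8178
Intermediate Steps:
R = 37441
t = 9753 (t = Add(11223, -1470) = 9753)
Add(Mul(R, Pow(t, -1)), Mul(Function('k')(-172, 122), Pow(8142, -1))) = Add(Mul(37441, Pow(9753, -1)), Mul(-172, Pow(8142, -1))) = Add(Mul(37441, Rational(1, 9753)), Mul(-172, Rational(1, 8142))) = Add(Rational(37441, 9753), Rational(-86, 4071)) = Rational(16842617, 4411607)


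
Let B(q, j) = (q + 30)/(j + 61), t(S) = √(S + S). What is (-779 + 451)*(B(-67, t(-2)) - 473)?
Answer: 578651696/3725 - 24272*I/3725 ≈ 1.5534e+5 - 6.516*I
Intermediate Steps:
t(S) = √2*√S (t(S) = √(2*S) = √2*√S)
B(q, j) = (30 + q)/(61 + j)
(-779 + 451)*(B(-67, t(-2)) - 473) = (-779 + 451)*((30 - 67)/(61 + √2*√(-2)) - 473) = -328*(-37/(61 + √2*(I*√2)) - 473) = -328*(-37/(61 + 2*I) - 473) = -328*(((61 - 2*I)/3725)*(-37) - 473) = -328*(-37*(61 - 2*I)/3725 - 473) = -328*(-473 - 37*(61 - 2*I)/3725) = 155144 + 12136*(61 - 2*I)/3725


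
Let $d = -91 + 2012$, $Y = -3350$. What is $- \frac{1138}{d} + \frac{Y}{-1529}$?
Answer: $\frac{4695348}{2937209} \approx 1.5986$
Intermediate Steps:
$d = 1921$
$- \frac{1138}{d} + \frac{Y}{-1529} = - \frac{1138}{1921} - \frac{3350}{-1529} = \left(-1138\right) \frac{1}{1921} - - \frac{3350}{1529} = - \frac{1138}{1921} + \frac{3350}{1529} = \frac{4695348}{2937209}$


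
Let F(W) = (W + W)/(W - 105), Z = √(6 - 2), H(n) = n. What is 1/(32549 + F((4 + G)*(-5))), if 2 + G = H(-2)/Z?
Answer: 11/358040 ≈ 3.0723e-5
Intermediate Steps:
Z = 2 (Z = √4 = 2)
G = -3 (G = -2 - 2/2 = -2 - 2*½ = -2 - 1 = -3)
F(W) = 2*W/(-105 + W) (F(W) = (2*W)/(-105 + W) = 2*W/(-105 + W))
1/(32549 + F((4 + G)*(-5))) = 1/(32549 + 2*((4 - 3)*(-5))/(-105 + (4 - 3)*(-5))) = 1/(32549 + 2*(1*(-5))/(-105 + 1*(-5))) = 1/(32549 + 2*(-5)/(-105 - 5)) = 1/(32549 + 2*(-5)/(-110)) = 1/(32549 + 2*(-5)*(-1/110)) = 1/(32549 + 1/11) = 1/(358040/11) = 11/358040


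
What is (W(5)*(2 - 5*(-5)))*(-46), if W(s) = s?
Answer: -6210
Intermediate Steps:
(W(5)*(2 - 5*(-5)))*(-46) = (5*(2 - 5*(-5)))*(-46) = (5*(2 + 25))*(-46) = (5*27)*(-46) = 135*(-46) = -6210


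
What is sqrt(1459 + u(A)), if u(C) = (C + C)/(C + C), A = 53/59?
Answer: 2*sqrt(365) ≈ 38.210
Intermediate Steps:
A = 53/59 (A = 53*(1/59) = 53/59 ≈ 0.89830)
u(C) = 1 (u(C) = (2*C)/((2*C)) = (2*C)*(1/(2*C)) = 1)
sqrt(1459 + u(A)) = sqrt(1459 + 1) = sqrt(1460) = 2*sqrt(365)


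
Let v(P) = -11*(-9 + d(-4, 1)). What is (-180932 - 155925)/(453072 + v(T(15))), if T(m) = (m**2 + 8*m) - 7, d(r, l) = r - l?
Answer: -336857/453226 ≈ -0.74324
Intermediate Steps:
T(m) = -7 + m**2 + 8*m
v(P) = 154 (v(P) = -11*(-9 + (-4 - 1*1)) = -11*(-9 + (-4 - 1)) = -11*(-9 - 5) = -11*(-14) = 154)
(-180932 - 155925)/(453072 + v(T(15))) = (-180932 - 155925)/(453072 + 154) = -336857/453226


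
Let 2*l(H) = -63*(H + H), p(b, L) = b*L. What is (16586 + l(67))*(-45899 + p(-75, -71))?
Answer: -501697510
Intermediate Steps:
p(b, L) = L*b
l(H) = -63*H (l(H) = (-63*(H + H))/2 = (-126*H)/2 = -63*H)
(16586 + l(67))*(-45899 + p(-75, -71)) = (16586 - 63*67)*(-45899 - 71*(-75)) = (16586 - 4221)*(-45899 + 5325) = 12365*(-40574) = -501697510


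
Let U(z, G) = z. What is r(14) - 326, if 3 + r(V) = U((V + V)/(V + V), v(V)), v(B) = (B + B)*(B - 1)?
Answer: -328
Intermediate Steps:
v(B) = 2*B*(-1 + B) (v(B) = (2*B)*(-1 + B) = 2*B*(-1 + B))
r(V) = -2 (r(V) = -3 + (V + V)/(V + V) = -3 + (2*V)/((2*V)) = -3 + (2*V)*(1/(2*V)) = -3 + 1 = -2)
r(14) - 326 = -2 - 326 = -328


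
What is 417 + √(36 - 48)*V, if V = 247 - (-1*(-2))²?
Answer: 417 + 486*I*√3 ≈ 417.0 + 841.78*I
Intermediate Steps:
V = 243 (V = 247 - 1*2² = 247 - 1*4 = 247 - 4 = 243)
417 + √(36 - 48)*V = 417 + √(36 - 48)*243 = 417 + √(-12)*243 = 417 + (2*I*√3)*243 = 417 + 486*I*√3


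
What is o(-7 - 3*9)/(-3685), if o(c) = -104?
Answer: 104/3685 ≈ 0.028223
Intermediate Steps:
o(-7 - 3*9)/(-3685) = -104/(-3685) = -104*(-1/3685) = 104/3685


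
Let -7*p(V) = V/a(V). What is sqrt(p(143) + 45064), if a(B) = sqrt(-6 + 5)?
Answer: sqrt(2208136 + 1001*I)/7 ≈ 212.28 + 0.048116*I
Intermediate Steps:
a(B) = I (a(B) = sqrt(-1) = I)
p(V) = I*V/7 (p(V) = -V/(7*I) = -V*(-I)/7 = -(-1)*I*V/7 = I*V/7)
sqrt(p(143) + 45064) = sqrt((1/7)*I*143 + 45064) = sqrt(143*I/7 + 45064) = sqrt(45064 + 143*I/7)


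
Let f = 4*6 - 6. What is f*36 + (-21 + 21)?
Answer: 648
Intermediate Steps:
f = 18 (f = 24 - 6 = 18)
f*36 + (-21 + 21) = 18*36 + (-21 + 21) = 648 + 0 = 648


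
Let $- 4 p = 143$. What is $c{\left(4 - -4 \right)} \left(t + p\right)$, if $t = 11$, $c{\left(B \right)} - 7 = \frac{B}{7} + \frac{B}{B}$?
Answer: $- \frac{1584}{7} \approx -226.29$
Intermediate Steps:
$c{\left(B \right)} = 8 + \frac{B}{7}$ ($c{\left(B \right)} = 7 + \left(\frac{B}{7} + \frac{B}{B}\right) = 7 + \left(B \frac{1}{7} + 1\right) = 7 + \left(\frac{B}{7} + 1\right) = 7 + \left(1 + \frac{B}{7}\right) = 8 + \frac{B}{7}$)
$p = - \frac{143}{4}$ ($p = \left(- \frac{1}{4}\right) 143 = - \frac{143}{4} \approx -35.75$)
$c{\left(4 - -4 \right)} \left(t + p\right) = \left(8 + \frac{4 - -4}{7}\right) \left(11 - \frac{143}{4}\right) = \left(8 + \frac{4 + 4}{7}\right) \left(- \frac{99}{4}\right) = \left(8 + \frac{1}{7} \cdot 8\right) \left(- \frac{99}{4}\right) = \left(8 + \frac{8}{7}\right) \left(- \frac{99}{4}\right) = \frac{64}{7} \left(- \frac{99}{4}\right) = - \frac{1584}{7}$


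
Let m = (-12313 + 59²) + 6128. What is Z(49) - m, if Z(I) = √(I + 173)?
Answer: 2704 + √222 ≈ 2718.9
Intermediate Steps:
Z(I) = √(173 + I)
m = -2704 (m = (-12313 + 3481) + 6128 = -8832 + 6128 = -2704)
Z(49) - m = √(173 + 49) - 1*(-2704) = √222 + 2704 = 2704 + √222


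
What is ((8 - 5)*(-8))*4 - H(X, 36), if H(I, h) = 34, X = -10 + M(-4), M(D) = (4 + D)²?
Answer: -130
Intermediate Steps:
X = -10 (X = -10 + (4 - 4)² = -10 + 0² = -10 + 0 = -10)
((8 - 5)*(-8))*4 - H(X, 36) = ((8 - 5)*(-8))*4 - 1*34 = (3*(-8))*4 - 34 = -24*4 - 34 = -96 - 34 = -130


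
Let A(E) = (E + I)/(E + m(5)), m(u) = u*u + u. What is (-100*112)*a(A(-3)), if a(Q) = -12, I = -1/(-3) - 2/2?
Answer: 134400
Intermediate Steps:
m(u) = u + u**2 (m(u) = u**2 + u = u + u**2)
I = -2/3 (I = -1*(-1/3) - 2*1/2 = 1/3 - 1 = -2/3 ≈ -0.66667)
A(E) = (-2/3 + E)/(30 + E) (A(E) = (E - 2/3)/(E + 5*(1 + 5)) = (-2/3 + E)/(E + 5*6) = (-2/3 + E)/(E + 30) = (-2/3 + E)/(30 + E))
(-100*112)*a(A(-3)) = -100*112*(-12) = -11200*(-12) = 134400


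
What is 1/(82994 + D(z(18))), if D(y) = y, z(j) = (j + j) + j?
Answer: 1/83048 ≈ 1.2041e-5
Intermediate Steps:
z(j) = 3*j (z(j) = 2*j + j = 3*j)
1/(82994 + D(z(18))) = 1/(82994 + 3*18) = 1/(82994 + 54) = 1/83048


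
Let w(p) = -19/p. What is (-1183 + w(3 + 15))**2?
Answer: 454243969/324 ≈ 1.4020e+6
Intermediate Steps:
(-1183 + w(3 + 15))**2 = (-1183 - 19/(3 + 15))**2 = (-1183 - 19/18)**2 = (-21313/18)**2 = 454243969/324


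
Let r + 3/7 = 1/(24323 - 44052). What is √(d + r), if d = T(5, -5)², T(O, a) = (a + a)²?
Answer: √190716211221018/138103 ≈ 99.998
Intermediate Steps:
T(O, a) = 4*a² (T(O, a) = (2*a)² = 4*a²)
r = -59194/138103 (r = -3/7 + 1/(24323 - 44052) = -3/7 + 1/(-19729) = -3/7 - 1/19729 = -59194/138103 ≈ -0.42862)
d = 10000 (d = (4*(-5)²)² = (4*25)² = 100² = 10000)
√(d + r) = √(10000 - 59194/138103) = √(1380970806/138103) = √190716211221018/138103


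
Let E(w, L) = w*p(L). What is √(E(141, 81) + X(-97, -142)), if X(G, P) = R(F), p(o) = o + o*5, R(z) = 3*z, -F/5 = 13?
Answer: √68331 ≈ 261.40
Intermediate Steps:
F = -65 (F = -5*13 = -65)
p(o) = 6*o (p(o) = o + 5*o = 6*o)
X(G, P) = -195 (X(G, P) = 3*(-65) = -195)
E(w, L) = 6*L*w (E(w, L) = w*(6*L) = 6*L*w)
√(E(141, 81) + X(-97, -142)) = √(6*81*141 - 195) = √(68526 - 195) = √68331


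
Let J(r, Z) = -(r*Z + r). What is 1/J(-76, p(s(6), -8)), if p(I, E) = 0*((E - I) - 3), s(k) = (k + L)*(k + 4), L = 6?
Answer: 1/76 ≈ 0.013158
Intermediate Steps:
s(k) = (4 + k)*(6 + k) (s(k) = (k + 6)*(k + 4) = (6 + k)*(4 + k) = (4 + k)*(6 + k))
p(I, E) = 0 (p(I, E) = 0*(-3 + E - I) = 0)
J(r, Z) = -r - Z*r (J(r, Z) = -(Z*r + r) = -(r + Z*r) = -r - Z*r)
1/J(-76, p(s(6), -8)) = 1/(-1*(-76)*(1 + 0)) = 1/(-1*(-76)*1) = 1/76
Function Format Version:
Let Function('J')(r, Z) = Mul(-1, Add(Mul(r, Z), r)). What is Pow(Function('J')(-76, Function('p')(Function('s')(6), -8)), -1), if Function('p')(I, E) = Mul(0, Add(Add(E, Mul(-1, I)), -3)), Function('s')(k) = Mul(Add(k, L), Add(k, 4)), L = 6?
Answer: Rational(1, 76) ≈ 0.013158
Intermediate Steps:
Function('s')(k) = Mul(Add(4, k), Add(6, k)) (Function('s')(k) = Mul(Add(k, 6), Add(k, 4)) = Mul(Add(6, k), Add(4, k)) = Mul(Add(4, k), Add(6, k)))
Function('p')(I, E) = 0 (Function('p')(I, E) = Mul(0, Add(-3, E, Mul(-1, I))) = 0)
Function('J')(r, Z) = Add(Mul(-1, r), Mul(-1, Z, r)) (Function('J')(r, Z) = Mul(-1, Add(Mul(Z, r), r)) = Mul(-1, Add(r, Mul(Z, r))) = Add(Mul(-1, r), Mul(-1, Z, r)))
Pow(Function('J')(-76, Function('p')(Function('s')(6), -8)), -1) = Pow(Mul(-1, -76, Add(1, 0)), -1) = Pow(Mul(-1, -76, 1), -1) = Pow(76, -1) = Rational(1, 76)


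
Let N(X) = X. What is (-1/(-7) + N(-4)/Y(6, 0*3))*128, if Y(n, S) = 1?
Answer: -3456/7 ≈ -493.71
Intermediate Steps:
(-1/(-7) + N(-4)/Y(6, 0*3))*128 = (-1/(-7) - 4/1)*128 = (-1*(-1/7) - 4*1)*128 = (1/7 - 4)*128 = -27/7*128 = -3456/7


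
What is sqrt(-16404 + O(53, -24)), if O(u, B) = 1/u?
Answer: I*sqrt(46078783)/53 ≈ 128.08*I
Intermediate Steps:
sqrt(-16404 + O(53, -24)) = sqrt(-16404 + 1/53) = sqrt(-869411/53) = I*sqrt(46078783)/53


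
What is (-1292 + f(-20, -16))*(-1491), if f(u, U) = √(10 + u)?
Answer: 1926372 - 1491*I*√10 ≈ 1.9264e+6 - 4715.0*I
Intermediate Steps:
(-1292 + f(-20, -16))*(-1491) = (-1292 + √(10 - 20))*(-1491) = (-1292 + √(-10))*(-1491) = (-1292 + I*√10)*(-1491) = 1926372 - 1491*I*√10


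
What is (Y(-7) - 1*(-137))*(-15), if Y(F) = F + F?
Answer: -1845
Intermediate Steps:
Y(F) = 2*F
(Y(-7) - 1*(-137))*(-15) = (2*(-7) - 1*(-137))*(-15) = (-14 + 137)*(-15) = 123*(-15) = -1845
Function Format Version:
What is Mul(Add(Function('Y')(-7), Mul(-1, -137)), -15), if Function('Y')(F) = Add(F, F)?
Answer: -1845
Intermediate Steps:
Function('Y')(F) = Mul(2, F)
Mul(Add(Function('Y')(-7), Mul(-1, -137)), -15) = Mul(Add(Mul(2, -7), Mul(-1, -137)), -15) = Mul(Add(-14, 137), -15) = Mul(123, -15) = -1845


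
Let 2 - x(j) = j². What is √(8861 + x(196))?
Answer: I*√29553 ≈ 171.91*I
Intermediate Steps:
x(j) = 2 - j²
√(8861 + x(196)) = √(8861 + (2 - 1*196²)) = √(8861 + (2 - 1*38416)) = √(8861 + (2 - 38416)) = √(8861 - 38414) = √(-29553) = I*√29553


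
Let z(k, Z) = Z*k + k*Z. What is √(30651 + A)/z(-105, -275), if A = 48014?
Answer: √78665/57750 ≈ 0.0048567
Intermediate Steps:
z(k, Z) = 2*Z*k (z(k, Z) = Z*k + Z*k = 2*Z*k)
√(30651 + A)/z(-105, -275) = √(30651 + 48014)/((2*(-275)*(-105))) = √78665/57750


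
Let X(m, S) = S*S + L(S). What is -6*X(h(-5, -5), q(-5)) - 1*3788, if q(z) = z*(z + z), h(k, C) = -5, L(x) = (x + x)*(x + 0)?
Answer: -48788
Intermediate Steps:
L(x) = 2*x² (L(x) = (2*x)*x = 2*x²)
q(z) = 2*z² (q(z) = z*(2*z) = 2*z²)
X(m, S) = 3*S² (X(m, S) = S*S + 2*S² = S² + 2*S² = 3*S²)
-6*X(h(-5, -5), q(-5)) - 1*3788 = -18*(2*(-5)²)² - 1*3788 = -18*(2*25)² - 3788 = -18*50² - 3788 = -18*2500 - 3788 = -6*7500 - 3788 = -45000 - 3788 = -48788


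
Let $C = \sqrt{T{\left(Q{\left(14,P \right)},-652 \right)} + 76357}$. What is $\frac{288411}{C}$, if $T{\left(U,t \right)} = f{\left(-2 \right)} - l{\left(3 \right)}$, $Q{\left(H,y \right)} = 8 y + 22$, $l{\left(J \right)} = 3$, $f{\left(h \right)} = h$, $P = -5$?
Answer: $\frac{288411 \sqrt{1193}}{9544} \approx 1043.8$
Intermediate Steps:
$Q{\left(H,y \right)} = 22 + 8 y$
$T{\left(U,t \right)} = -5$ ($T{\left(U,t \right)} = -2 - 3 = -5$)
$C = 8 \sqrt{1193}$ ($C = \sqrt{-5 + 76357} = \sqrt{76352} = 8 \sqrt{1193} \approx 276.32$)
$\frac{288411}{C} = \frac{288411}{8 \sqrt{1193}} = 288411 \frac{\sqrt{1193}}{9544} = \frac{288411 \sqrt{1193}}{9544}$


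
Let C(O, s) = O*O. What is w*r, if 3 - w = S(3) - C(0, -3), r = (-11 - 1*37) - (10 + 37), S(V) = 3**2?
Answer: 570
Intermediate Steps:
C(O, s) = O**2
S(V) = 9
r = -95 (r = (-11 - 37) - 1*47 = -48 - 47 = -95)
w = -6 (w = 3 - (9 - 1*0**2) = 3 - (9 - 1*0) = 3 - (9 + 0) = 3 - 1*9 = 3 - 9 = -6)
w*r = -6*(-95) = 570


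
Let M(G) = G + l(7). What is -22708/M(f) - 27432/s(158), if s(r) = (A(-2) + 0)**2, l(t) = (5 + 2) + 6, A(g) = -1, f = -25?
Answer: -76619/3 ≈ -25540.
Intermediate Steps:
l(t) = 13 (l(t) = 7 + 6 = 13)
M(G) = 13 + G (M(G) = G + 13 = 13 + G)
s(r) = 1 (s(r) = (-1 + 0)**2 = (-1)**2 = 1)
-22708/M(f) - 27432/s(158) = -22708/(13 - 25) - 27432/1 = -22708/(-12) - 27432*1 = -22708*(-1/12) - 27432 = 5677/3 - 27432 = -76619/3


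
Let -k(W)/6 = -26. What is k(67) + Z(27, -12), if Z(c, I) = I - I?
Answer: 156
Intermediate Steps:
Z(c, I) = 0
k(W) = 156 (k(W) = -6*(-26) = 156)
k(67) + Z(27, -12) = 156 + 0 = 156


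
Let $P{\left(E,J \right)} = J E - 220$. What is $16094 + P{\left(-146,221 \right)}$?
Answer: $-16392$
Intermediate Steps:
$P{\left(E,J \right)} = -220 + E J$ ($P{\left(E,J \right)} = E J - 220 = -220 + E J$)
$16094 + P{\left(-146,221 \right)} = 16094 - 32486 = -16392$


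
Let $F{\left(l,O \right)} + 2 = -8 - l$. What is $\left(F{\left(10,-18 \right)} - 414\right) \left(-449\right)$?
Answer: $194866$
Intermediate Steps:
$F{\left(l,O \right)} = -10 - l$ ($F{\left(l,O \right)} = -2 - \left(8 + l\right) = -10 - l$)
$\left(F{\left(10,-18 \right)} - 414\right) \left(-449\right) = \left(\left(-10 - 10\right) - 414\right) \left(-449\right) = \left(-20 - 414\right) \left(-449\right) = \left(-434\right) \left(-449\right) = 194866$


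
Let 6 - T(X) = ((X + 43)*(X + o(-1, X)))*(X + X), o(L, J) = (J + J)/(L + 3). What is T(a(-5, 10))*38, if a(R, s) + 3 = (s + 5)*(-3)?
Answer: 1751268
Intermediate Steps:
o(L, J) = 2*J/(3 + L) (o(L, J) = (2*J)/(3 + L) = 2*J/(3 + L))
a(R, s) = -18 - 3*s (a(R, s) = -3 + (s + 5)*(-3) = -3 + (5 + s)*(-3) = -3 + (-15 - 3*s) = -18 - 3*s)
T(X) = 6 - 4*X**2*(43 + X) (T(X) = 6 - (X + 43)*(X + 2*X/(3 - 1))*(X + X) = 6 - (43 + X)*(X + 2*X/2)*2*X = 6 - (43 + X)*(X + 2*X*(1/2))*2*X = 6 - (43 + X)*(X + X)*2*X = 6 - (43 + X)*(2*X)*2*X = 6 - 2*X*(43 + X)*2*X = 6 - 4*X**2*(43 + X))
T(a(-5, 10))*38 = (6 - 172*(-18 - 3*10)**2 - 4*(-18 - 3*10)**3)*38 = (6 - 172*(-18 - 30)**2 - 4*(-18 - 30)**3)*38 = (6 - 172*(-48)**2 - 4*(-48)**3)*38 = (6 - 172*2304 - 4*(-110592))*38 = (6 - 396288 + 442368)*38 = 46086*38 = 1751268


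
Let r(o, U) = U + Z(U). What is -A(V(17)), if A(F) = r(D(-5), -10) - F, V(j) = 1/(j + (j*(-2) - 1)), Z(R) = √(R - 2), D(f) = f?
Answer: 179/18 - 2*I*√3 ≈ 9.9444 - 3.4641*I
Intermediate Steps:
Z(R) = √(-2 + R)
r(o, U) = U + √(-2 + U)
V(j) = 1/(-1 - j) (V(j) = 1/(j + (-2*j - 1)) = 1/(j + (-1 - 2*j)) = 1/(-1 - j))
A(F) = -10 - F + 2*I*√3 (A(F) = (-10 + √(-2 - 10)) - F = (-10 + √(-12)) - F = (-10 + 2*I*√3) - F = -10 - F + 2*I*√3)
-A(V(17)) = -(-10 - (-1)/(1 + 17) + 2*I*√3) = -(-10 - (-1)/18 + 2*I*√3) = -(-10 - 1*(-1/18) + 2*I*√3) = -(-10 + 1/18 + 2*I*√3) = -(-179/18 + 2*I*√3) = 179/18 - 2*I*√3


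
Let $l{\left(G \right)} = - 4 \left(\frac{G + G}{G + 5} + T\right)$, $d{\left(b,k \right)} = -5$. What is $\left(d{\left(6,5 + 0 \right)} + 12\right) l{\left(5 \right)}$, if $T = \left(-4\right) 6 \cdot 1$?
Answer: $644$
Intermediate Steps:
$T = -24$ ($T = \left(-24\right) 1 = -24$)
$l{\left(G \right)} = 96 - \frac{8 G}{5 + G}$ ($l{\left(G \right)} = - 4 \left(\frac{G + G}{G + 5} - 24\right) = - 4 \left(\frac{2 G}{5 + G} - 24\right) = - 4 \left(-24 + \frac{2 G}{5 + G}\right) = 96 - \frac{8 G}{5 + G}$)
$\left(d{\left(6,5 + 0 \right)} + 12\right) l{\left(5 \right)} = \left(-5 + 12\right) \frac{8 \left(60 + 11 \cdot 5\right)}{5 + 5} = 7 \frac{8 \left(60 + 55\right)}{10} = 7 \cdot 8 \cdot \frac{1}{10} \cdot 115 = 7 \cdot 92 = 644$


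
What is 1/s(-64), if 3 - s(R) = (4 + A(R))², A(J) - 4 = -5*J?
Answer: -1/107581 ≈ -9.2953e-6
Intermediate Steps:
A(J) = 4 - 5*J
s(R) = 3 - (8 - 5*R)² (s(R) = 3 - (4 + (4 - 5*R))² = 3 - (8 - 5*R)²)
1/s(-64) = 1/(3 - (-8 + 5*(-64))²) = 1/(3 - (-8 - 320)²) = 1/(3 - 1*(-328)²) = 1/(3 - 1*107584) = 1/(3 - 107584) = 1/(-107581) = -1/107581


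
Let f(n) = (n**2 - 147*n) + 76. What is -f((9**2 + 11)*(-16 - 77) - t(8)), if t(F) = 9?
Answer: -74618356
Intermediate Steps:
f(n) = 76 + n**2 - 147*n
-f((9**2 + 11)*(-16 - 77) - t(8)) = -(76 + ((9**2 + 11)*(-16 - 77) - 1*9)**2 - 147*((9**2 + 11)*(-16 - 77) - 1*9)) = -(76 + ((81 + 11)*(-93) - 9)**2 - 147*((81 + 11)*(-93) - 9)) = -(76 + (92*(-93) - 9)**2 - 147*(92*(-93) - 9)) = -(76 + (-8556 - 9)**2 - 147*(-8556 - 9)) = -(76 + (-8565)**2 - 147*(-8565)) = -(76 + 73359225 + 1259055) = -1*74618356 = -74618356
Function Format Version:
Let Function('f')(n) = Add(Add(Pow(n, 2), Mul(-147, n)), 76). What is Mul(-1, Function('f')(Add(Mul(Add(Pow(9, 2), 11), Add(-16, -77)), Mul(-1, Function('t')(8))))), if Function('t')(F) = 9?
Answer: -74618356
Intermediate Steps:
Function('f')(n) = Add(76, Pow(n, 2), Mul(-147, n))
Mul(-1, Function('f')(Add(Mul(Add(Pow(9, 2), 11), Add(-16, -77)), Mul(-1, Function('t')(8))))) = Mul(-1, Add(76, Pow(Add(Mul(Add(Pow(9, 2), 11), Add(-16, -77)), Mul(-1, 9)), 2), Mul(-147, Add(Mul(Add(Pow(9, 2), 11), Add(-16, -77)), Mul(-1, 9))))) = Mul(-1, Add(76, Pow(Add(Mul(Add(81, 11), -93), -9), 2), Mul(-147, Add(Mul(Add(81, 11), -93), -9)))) = Mul(-1, Add(76, Pow(Add(Mul(92, -93), -9), 2), Mul(-147, Add(Mul(92, -93), -9)))) = Mul(-1, Add(76, Pow(Add(-8556, -9), 2), Mul(-147, Add(-8556, -9)))) = Mul(-1, Add(76, Pow(-8565, 2), Mul(-147, -8565))) = Mul(-1, Add(76, 73359225, 1259055)) = Mul(-1, 74618356) = -74618356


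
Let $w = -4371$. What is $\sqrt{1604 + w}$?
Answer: $i \sqrt{2767} \approx 52.602 i$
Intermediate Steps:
$\sqrt{1604 + w} = \sqrt{1604 - 4371} = \sqrt{-2767} = i \sqrt{2767}$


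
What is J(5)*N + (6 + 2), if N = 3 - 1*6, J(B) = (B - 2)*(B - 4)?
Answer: -1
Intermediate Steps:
J(B) = (-4 + B)*(-2 + B) (J(B) = (-2 + B)*(-4 + B) = (-4 + B)*(-2 + B))
N = -3 (N = 3 - 6 = -3)
J(5)*N + (6 + 2) = (8 + 5**2 - 6*5)*(-3) + (6 + 2) = (8 + 25 - 30)*(-3) + 8 = 3*(-3) + 8 = -9 + 8 = -1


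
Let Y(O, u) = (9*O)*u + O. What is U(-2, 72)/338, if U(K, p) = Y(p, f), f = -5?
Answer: -1584/169 ≈ -9.3728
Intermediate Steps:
Y(O, u) = O + 9*O*u (Y(O, u) = 9*O*u + O = O + 9*O*u)
U(K, p) = -44*p (U(K, p) = p*(1 + 9*(-5)) = p*(1 - 45) = p*(-44) = -44*p)
U(-2, 72)/338 = -44*72/338 = -3168*1/338 = -1584/169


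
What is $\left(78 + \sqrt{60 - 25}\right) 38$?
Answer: $2964 + 38 \sqrt{35} \approx 3188.8$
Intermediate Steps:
$\left(78 + \sqrt{60 - 25}\right) 38 = \left(78 + \sqrt{35}\right) 38 = 2964 + 38 \sqrt{35}$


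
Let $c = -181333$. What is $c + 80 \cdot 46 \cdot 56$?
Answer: $24747$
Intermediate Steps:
$c + 80 \cdot 46 \cdot 56 = -181333 + 80 \cdot 46 \cdot 56 = -181333 + 3680 \cdot 56 = -181333 + 206080 = 24747$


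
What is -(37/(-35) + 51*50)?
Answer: -89213/35 ≈ -2548.9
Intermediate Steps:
-(37/(-35) + 51*50) = -(37*(-1/35) + 2550) = -(-37/35 + 2550) = -1*89213/35 = -89213/35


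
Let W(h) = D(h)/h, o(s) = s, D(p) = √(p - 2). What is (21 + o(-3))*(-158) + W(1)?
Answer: -2844 + I ≈ -2844.0 + 1.0*I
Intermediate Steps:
D(p) = √(-2 + p)
W(h) = √(-2 + h)/h
(21 + o(-3))*(-158) + W(1) = (21 - 3)*(-158) + √(-2 + 1)/1 = 18*(-158) + 1*√(-1) = -2844 + 1*I = -2844 + I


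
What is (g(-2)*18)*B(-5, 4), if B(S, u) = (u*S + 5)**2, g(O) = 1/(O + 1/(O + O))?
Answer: -1800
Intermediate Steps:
g(O) = 1/(O + 1/(2*O))
B(S, u) = (5 + S*u)**2 (B(S, u) = (S*u + 5)**2 = (5 + S*u)**2)
(g(-2)*18)*B(-5, 4) = ((2*(-2)/(1 + 2*(-2)**2))*18)*(5 - 5*4)**2 = ((2*(-2)/(1 + 2*4))*18)*(5 - 20)**2 = ((2*(-2)/(1 + 8))*18)*(-15)**2 = ((2*(-2)/9)*18)*225 = ((2*(-2)*(1/9))*18)*225 = -4/9*18*225 = -8*225 = -1800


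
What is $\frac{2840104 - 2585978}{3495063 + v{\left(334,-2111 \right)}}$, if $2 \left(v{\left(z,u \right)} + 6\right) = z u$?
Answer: $\frac{127063}{1571260} \approx 0.080867$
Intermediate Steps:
$v{\left(z,u \right)} = -6 + \frac{u z}{2}$ ($v{\left(z,u \right)} = -6 + \frac{z u}{2} = -6 + \frac{u z}{2}$)
$\frac{2840104 - 2585978}{3495063 + v{\left(334,-2111 \right)}} = \frac{2840104 - 2585978}{3495063 + \left(-6 + \frac{1}{2} \left(-2111\right) 334\right)} = \frac{254126}{3495063 - 352543} = \frac{254126}{3142520} = 254126 \cdot \frac{1}{3142520} = \frac{127063}{1571260}$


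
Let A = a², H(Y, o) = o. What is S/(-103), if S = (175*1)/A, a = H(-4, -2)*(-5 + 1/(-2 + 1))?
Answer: -175/14832 ≈ -0.011799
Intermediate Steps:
a = 12 (a = -2*(-5 + 1/(-2 + 1)) = -2*(-5 + 1/(-1)) = -2*(-5 - 1) = -2*(-6) = 12)
A = 144 (A = 12² = 144)
S = 175/144 (S = (175*1)/144 = 175*(1/144) = 175/144 ≈ 1.2153)
S/(-103) = (175/144)/(-103) = (175/144)*(-1/103) = -175/14832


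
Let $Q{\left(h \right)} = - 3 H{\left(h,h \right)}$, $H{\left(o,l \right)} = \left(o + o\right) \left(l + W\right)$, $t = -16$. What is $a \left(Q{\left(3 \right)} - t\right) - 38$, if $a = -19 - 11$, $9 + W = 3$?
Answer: $-2138$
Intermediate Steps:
$W = -6$ ($W = -9 + 3 = -6$)
$H{\left(o,l \right)} = 2 o \left(-6 + l\right)$ ($H{\left(o,l \right)} = \left(o + o\right) \left(l - 6\right) = 2 o \left(-6 + l\right)$)
$Q{\left(h \right)} = - 6 h \left(-6 + h\right)$ ($Q{\left(h \right)} = - 3 \cdot 2 h \left(-6 + h\right) = - 6 h \left(-6 + h\right)$)
$a = -30$ ($a = -19 - 11 = -30$)
$a \left(Q{\left(3 \right)} - t\right) - 38 = - 30 \left(6 \cdot 3 \left(6 - 3\right) - -16\right) - 38 = - 30 \left(6 \cdot 3 \left(6 - 3\right) + 16\right) - 38 = - 30 \left(6 \cdot 3 \cdot 3 + 16\right) - 38 = - 30 \left(54 + 16\right) - 38 = \left(-30\right) 70 - 38 = -2100 - 38 = -2138$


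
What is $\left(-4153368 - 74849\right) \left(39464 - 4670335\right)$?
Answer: $19580327487007$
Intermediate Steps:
$\left(-4153368 - 74849\right) \left(39464 - 4670335\right) = \left(-4228217\right) \left(-4630871\right) = 19580327487007$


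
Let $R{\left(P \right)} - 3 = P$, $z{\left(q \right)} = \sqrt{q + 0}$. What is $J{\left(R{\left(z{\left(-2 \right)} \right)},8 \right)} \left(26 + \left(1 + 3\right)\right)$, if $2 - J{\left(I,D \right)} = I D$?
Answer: $-660 - 240 i \sqrt{2} \approx -660.0 - 339.41 i$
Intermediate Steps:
$z{\left(q \right)} = \sqrt{q}$
$R{\left(P \right)} = 3 + P$
$J{\left(I,D \right)} = 2 - D I$ ($J{\left(I,D \right)} = 2 - I D = 2 - D I$)
$J{\left(R{\left(z{\left(-2 \right)} \right)},8 \right)} \left(26 + \left(1 + 3\right)\right) = \left(2 - 8 \left(3 + \sqrt{-2}\right)\right) \left(26 + \left(1 + 3\right)\right) = \left(2 - 8 \left(3 + i \sqrt{2}\right)\right) \left(26 + 4\right) = \left(2 - \left(24 + 8 i \sqrt{2}\right)\right) 30 = \left(-22 - 8 i \sqrt{2}\right) 30 = -660 - 240 i \sqrt{2}$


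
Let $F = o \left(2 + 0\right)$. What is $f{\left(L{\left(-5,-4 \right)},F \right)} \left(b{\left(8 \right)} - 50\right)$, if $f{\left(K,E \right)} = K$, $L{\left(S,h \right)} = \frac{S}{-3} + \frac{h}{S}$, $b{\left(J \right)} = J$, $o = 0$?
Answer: $- \frac{518}{5} \approx -103.6$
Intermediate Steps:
$L{\left(S,h \right)} = - \frac{S}{3} + \frac{h}{S}$ ($L{\left(S,h \right)} = S \left(- \frac{1}{3}\right) + \frac{h}{S} = - \frac{S}{3} + \frac{h}{S}$)
$F = 0$ ($F = 0 \left(2 + 0\right) = 0 \cdot 2 = 0$)
$f{\left(L{\left(-5,-4 \right)},F \right)} \left(b{\left(8 \right)} - 50\right) = \left(\left(- \frac{1}{3}\right) \left(-5\right) - \frac{4}{-5}\right) \left(8 - 50\right) = \left(\frac{5}{3} - - \frac{4}{5}\right) \left(8 - 50\right) = \left(\frac{5}{3} + \frac{4}{5}\right) \left(-42\right) = \frac{37}{15} \left(-42\right) = - \frac{518}{5}$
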